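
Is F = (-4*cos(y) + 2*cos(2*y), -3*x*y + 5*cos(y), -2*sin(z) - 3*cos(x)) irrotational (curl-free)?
No, ∇×F = (0, -3*sin(x), -3*y - 4*sin(y) + 4*sin(2*y))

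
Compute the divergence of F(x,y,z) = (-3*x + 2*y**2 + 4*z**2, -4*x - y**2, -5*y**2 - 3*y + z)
-2*y - 2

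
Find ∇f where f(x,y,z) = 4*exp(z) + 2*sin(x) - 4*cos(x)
(4*sin(x) + 2*cos(x), 0, 4*exp(z))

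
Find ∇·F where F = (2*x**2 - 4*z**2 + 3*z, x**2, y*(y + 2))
4*x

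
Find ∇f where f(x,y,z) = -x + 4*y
(-1, 4, 0)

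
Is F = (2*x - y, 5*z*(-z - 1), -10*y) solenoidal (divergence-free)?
No, ∇·F = 2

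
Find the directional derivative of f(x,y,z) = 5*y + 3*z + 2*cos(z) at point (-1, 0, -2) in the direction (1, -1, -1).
-2*sqrt(3)*(sin(2) + 4)/3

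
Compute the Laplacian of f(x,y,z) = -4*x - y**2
-2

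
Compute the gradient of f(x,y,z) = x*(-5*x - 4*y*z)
(-10*x - 4*y*z, -4*x*z, -4*x*y)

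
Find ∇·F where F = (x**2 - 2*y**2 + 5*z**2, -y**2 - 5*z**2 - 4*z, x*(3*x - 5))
2*x - 2*y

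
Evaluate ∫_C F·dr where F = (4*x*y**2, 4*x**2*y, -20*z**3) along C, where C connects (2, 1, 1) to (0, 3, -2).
-83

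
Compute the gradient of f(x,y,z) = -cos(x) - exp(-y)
(sin(x), exp(-y), 0)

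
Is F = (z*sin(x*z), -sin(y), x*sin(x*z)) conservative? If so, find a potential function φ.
Yes, F is conservative. φ = cos(y) - cos(x*z)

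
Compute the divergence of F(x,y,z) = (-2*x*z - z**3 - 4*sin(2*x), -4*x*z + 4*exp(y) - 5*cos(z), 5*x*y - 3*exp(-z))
-2*z + 4*exp(y) - 8*cos(2*x) + 3*exp(-z)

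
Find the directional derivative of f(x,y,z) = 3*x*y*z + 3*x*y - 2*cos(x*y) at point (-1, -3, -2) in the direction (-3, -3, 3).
sqrt(3)*(-3 + 8*sin(3))/3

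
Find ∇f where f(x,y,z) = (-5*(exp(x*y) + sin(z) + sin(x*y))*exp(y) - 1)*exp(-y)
(-5*y*(exp(x*y) + cos(x*y)), (-5*x*(exp(x*y) + cos(x*y))*exp(y) + 1)*exp(-y), -5*cos(z))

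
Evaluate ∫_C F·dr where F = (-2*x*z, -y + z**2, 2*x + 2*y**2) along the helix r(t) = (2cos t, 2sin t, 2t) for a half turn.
-12*pi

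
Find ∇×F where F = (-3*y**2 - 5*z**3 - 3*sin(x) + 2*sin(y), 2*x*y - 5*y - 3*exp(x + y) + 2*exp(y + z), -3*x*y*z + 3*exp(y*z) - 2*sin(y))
(-3*x*z + 3*z*exp(y*z) - 2*exp(y + z) - 2*cos(y), 3*z*(y - 5*z), 8*y - 3*exp(x + y) - 2*cos(y))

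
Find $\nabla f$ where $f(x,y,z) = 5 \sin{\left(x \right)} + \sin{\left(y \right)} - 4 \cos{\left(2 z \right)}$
(5*cos(x), cos(y), 8*sin(2*z))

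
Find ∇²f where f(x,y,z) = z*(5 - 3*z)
-6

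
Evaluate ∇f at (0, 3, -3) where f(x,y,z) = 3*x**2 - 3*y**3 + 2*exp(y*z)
(0, -81 - 6*exp(-9), 6*exp(-9))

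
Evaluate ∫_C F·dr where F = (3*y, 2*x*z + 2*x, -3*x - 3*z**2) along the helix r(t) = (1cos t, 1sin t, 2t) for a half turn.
pi*(-8*pi**2 - 1/2 + pi)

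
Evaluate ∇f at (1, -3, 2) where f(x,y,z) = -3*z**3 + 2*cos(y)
(0, 2*sin(3), -36)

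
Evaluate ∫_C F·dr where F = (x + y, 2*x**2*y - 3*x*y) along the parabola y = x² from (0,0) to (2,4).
134/15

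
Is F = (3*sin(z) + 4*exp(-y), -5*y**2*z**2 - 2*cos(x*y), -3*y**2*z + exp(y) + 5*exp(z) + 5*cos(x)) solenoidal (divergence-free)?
No, ∇·F = 2*x*sin(x*y) - 3*y**2 - 10*y*z**2 + 5*exp(z)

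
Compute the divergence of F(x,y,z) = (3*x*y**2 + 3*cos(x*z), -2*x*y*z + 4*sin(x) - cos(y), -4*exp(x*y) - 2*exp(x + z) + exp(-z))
-2*x*z + 3*y**2 - 3*z*sin(x*z) - 2*exp(x + z) + sin(y) - exp(-z)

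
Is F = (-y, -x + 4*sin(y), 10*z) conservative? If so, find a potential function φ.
Yes, F is conservative. φ = -x*y + 5*z**2 - 4*cos(y)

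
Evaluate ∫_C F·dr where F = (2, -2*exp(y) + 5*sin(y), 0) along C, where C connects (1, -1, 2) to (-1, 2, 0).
-2*exp(2) - 4 + 2*exp(-1) - 5*cos(2) + 5*cos(1)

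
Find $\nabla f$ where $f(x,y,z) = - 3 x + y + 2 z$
(-3, 1, 2)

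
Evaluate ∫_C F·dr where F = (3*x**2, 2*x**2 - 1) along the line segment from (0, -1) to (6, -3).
170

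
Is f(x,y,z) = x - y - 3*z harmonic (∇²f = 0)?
Yes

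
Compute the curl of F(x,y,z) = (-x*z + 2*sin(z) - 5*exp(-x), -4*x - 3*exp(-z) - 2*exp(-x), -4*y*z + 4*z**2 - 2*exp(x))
(-4*z - 3*exp(-z), -x + 2*exp(x) + 2*cos(z), -4 + 2*exp(-x))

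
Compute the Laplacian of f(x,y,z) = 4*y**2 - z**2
6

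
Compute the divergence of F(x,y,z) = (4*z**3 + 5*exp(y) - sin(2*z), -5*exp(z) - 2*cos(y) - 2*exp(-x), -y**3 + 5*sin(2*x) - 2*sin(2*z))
2*sin(y) - 4*cos(2*z)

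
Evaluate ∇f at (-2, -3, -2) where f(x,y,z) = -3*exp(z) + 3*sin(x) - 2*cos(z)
(3*cos(2), 0, -2*sin(2) - 3*exp(-2))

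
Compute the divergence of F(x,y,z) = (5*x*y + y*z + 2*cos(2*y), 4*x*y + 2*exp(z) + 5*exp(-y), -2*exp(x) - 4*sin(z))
4*x + 5*y - 4*cos(z) - 5*exp(-y)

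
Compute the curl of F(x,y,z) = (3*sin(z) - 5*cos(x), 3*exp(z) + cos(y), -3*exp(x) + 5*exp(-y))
(-3*exp(z) - 5*exp(-y), 3*exp(x) + 3*cos(z), 0)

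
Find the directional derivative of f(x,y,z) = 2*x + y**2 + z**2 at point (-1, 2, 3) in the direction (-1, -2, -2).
-22/3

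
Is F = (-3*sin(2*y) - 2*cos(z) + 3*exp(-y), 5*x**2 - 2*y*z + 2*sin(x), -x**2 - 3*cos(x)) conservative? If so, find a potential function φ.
No, ∇×F = (2*y, 2*x - 3*sin(x) + 2*sin(z), 10*x + 2*cos(x) + 6*cos(2*y) + 3*exp(-y)) ≠ 0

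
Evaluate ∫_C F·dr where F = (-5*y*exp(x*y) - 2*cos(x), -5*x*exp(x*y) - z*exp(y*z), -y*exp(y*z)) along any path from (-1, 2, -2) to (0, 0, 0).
-6 - 2*sin(1) + exp(-4) + 5*exp(-2)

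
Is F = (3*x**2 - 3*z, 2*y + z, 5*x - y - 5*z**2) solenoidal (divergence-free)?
No, ∇·F = 6*x - 10*z + 2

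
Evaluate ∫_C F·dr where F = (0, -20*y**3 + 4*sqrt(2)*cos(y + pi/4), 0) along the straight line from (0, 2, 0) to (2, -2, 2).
-8*sin(2)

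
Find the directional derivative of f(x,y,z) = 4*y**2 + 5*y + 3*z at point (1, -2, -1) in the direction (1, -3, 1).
36*sqrt(11)/11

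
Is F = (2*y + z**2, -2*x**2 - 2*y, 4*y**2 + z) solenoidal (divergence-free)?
No, ∇·F = -1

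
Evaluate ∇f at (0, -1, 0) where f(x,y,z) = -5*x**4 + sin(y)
(0, cos(1), 0)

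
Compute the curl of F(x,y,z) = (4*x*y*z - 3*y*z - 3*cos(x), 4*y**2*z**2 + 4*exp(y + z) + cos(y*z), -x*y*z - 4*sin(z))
(-x*z - 8*y**2*z + y*sin(y*z) - 4*exp(y + z), y*(4*x + z - 3), z*(3 - 4*x))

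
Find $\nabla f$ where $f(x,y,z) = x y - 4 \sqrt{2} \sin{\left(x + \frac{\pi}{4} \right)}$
(y - 4*sqrt(2)*cos(x + pi/4), x, 0)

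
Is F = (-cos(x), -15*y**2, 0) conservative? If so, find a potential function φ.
Yes, F is conservative. φ = -5*y**3 - sin(x)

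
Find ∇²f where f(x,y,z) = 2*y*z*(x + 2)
0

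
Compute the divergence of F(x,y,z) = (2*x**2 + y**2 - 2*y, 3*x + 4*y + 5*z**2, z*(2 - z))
4*x - 2*z + 6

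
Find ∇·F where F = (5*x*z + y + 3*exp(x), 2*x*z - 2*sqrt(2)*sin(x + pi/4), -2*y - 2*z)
5*z + 3*exp(x) - 2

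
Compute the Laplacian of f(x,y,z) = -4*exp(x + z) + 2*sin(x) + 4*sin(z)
-8*exp(x + z) - 2*sin(x) - 4*sin(z)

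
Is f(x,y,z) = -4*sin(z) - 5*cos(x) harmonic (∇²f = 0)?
No, ∇²f = 4*sin(z) + 5*cos(x)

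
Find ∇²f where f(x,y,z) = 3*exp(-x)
3*exp(-x)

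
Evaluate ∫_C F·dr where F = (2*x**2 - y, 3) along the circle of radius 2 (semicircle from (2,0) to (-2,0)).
-32/3 + 2*pi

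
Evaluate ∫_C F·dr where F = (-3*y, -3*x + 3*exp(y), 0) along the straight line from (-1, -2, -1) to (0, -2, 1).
6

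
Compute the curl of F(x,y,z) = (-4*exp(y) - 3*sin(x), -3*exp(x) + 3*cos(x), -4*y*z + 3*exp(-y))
(-4*z - 3*exp(-y), 0, -3*exp(x) + 4*exp(y) - 3*sin(x))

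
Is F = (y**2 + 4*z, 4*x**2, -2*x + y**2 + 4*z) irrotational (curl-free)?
No, ∇×F = (2*y, 6, 8*x - 2*y)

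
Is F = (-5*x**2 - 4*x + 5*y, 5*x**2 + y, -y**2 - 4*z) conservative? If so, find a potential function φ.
No, ∇×F = (-2*y, 0, 10*x - 5) ≠ 0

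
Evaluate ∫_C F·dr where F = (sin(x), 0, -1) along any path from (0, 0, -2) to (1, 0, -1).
-cos(1)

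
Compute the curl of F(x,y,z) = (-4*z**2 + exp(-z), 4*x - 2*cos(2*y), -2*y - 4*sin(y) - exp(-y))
(-4*cos(y) - 2 + exp(-y), -8*z - exp(-z), 4)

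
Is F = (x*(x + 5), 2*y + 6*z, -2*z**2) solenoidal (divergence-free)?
No, ∇·F = 2*x - 4*z + 7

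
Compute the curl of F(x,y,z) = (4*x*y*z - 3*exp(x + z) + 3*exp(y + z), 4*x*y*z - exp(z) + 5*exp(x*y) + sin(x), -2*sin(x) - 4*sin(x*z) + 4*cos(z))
(-4*x*y + exp(z), 4*x*y + 4*z*cos(x*z) - 3*exp(x + z) + 3*exp(y + z) + 2*cos(x), -4*x*z + 4*y*z + 5*y*exp(x*y) - 3*exp(y + z) + cos(x))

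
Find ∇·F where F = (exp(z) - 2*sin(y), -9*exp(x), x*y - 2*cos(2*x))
0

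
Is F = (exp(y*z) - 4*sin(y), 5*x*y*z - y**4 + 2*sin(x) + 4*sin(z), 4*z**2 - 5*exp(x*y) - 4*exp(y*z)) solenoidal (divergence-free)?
No, ∇·F = 5*x*z - 4*y**3 - 4*y*exp(y*z) + 8*z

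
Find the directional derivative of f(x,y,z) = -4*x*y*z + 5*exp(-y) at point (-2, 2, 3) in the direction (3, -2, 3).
sqrt(22)*(5 - 36*exp(2))*exp(-2)/11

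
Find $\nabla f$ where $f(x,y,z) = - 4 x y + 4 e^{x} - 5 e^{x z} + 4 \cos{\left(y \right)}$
(-4*y - 5*z*exp(x*z) + 4*exp(x), -4*x - 4*sin(y), -5*x*exp(x*z))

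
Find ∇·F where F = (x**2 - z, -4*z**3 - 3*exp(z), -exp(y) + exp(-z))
2*x - exp(-z)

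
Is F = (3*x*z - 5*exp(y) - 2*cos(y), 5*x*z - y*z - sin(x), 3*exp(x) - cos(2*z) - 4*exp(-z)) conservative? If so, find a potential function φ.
No, ∇×F = (-5*x + y, 3*x - 3*exp(x), 5*z + 5*exp(y) - 2*sin(y) - cos(x)) ≠ 0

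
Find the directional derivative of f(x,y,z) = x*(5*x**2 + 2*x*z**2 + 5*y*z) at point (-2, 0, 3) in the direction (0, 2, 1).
-12*sqrt(5)/5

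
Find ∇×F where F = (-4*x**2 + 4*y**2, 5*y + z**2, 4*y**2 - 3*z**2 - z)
(8*y - 2*z, 0, -8*y)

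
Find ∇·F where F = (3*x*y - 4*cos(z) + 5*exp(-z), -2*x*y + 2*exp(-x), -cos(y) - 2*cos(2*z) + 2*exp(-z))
-2*x + 3*y + 4*sin(2*z) - 2*exp(-z)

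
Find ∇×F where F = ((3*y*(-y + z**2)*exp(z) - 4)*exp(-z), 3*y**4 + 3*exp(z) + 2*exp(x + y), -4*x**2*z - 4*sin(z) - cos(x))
(-3*exp(z), 8*x*z + 6*y*z - sin(x) + 4*exp(-z), 6*y - 3*z**2 + 2*exp(x + y))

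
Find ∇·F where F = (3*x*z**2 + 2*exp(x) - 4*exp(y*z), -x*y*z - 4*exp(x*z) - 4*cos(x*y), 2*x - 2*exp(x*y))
-x*z + 4*x*sin(x*y) + 3*z**2 + 2*exp(x)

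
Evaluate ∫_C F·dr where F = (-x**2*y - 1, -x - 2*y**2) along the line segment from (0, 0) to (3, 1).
-143/12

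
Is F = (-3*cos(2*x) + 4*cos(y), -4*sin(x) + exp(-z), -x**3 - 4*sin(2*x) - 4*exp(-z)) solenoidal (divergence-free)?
No, ∇·F = 6*sin(2*x) + 4*exp(-z)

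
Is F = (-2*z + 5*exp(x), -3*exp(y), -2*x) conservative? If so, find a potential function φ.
Yes, F is conservative. φ = -2*x*z + 5*exp(x) - 3*exp(y)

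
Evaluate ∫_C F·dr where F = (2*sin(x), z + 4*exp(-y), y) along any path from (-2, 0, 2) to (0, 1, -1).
-4*exp(-1) + 2*cos(2) + 1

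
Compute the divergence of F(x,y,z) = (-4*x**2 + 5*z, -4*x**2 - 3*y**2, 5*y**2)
-8*x - 6*y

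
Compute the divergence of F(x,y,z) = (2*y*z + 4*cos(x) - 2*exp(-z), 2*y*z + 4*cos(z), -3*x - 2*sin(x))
2*z - 4*sin(x)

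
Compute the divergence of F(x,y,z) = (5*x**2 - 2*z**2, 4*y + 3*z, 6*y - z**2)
10*x - 2*z + 4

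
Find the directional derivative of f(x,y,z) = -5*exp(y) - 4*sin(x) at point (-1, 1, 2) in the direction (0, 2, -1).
-2*sqrt(5)*E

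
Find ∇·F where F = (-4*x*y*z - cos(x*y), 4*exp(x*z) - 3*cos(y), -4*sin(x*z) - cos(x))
-4*x*cos(x*z) - 4*y*z + y*sin(x*y) + 3*sin(y)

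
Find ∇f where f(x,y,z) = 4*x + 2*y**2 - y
(4, 4*y - 1, 0)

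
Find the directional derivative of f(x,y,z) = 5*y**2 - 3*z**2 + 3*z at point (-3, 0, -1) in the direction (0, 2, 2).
9*sqrt(2)/2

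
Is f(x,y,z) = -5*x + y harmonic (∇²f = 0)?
Yes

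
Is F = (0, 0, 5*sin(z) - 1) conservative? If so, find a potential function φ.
Yes, F is conservative. φ = -z - 5*cos(z)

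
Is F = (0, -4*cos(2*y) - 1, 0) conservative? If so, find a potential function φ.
Yes, F is conservative. φ = -y - 2*sin(2*y)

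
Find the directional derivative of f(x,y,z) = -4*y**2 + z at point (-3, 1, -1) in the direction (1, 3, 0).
-12*sqrt(10)/5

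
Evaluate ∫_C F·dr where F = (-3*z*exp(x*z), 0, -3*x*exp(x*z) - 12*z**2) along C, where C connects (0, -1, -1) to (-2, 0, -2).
31 - 3*exp(4)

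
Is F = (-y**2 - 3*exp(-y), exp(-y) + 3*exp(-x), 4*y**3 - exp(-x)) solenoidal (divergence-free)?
No, ∇·F = -exp(-y)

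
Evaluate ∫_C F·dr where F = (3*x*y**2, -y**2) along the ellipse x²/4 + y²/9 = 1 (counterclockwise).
0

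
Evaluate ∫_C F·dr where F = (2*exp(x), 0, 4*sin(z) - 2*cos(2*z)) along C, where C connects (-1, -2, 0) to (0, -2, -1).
-4*cos(1) - 2*exp(-1) + sin(2) + 6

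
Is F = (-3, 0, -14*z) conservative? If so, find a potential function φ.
Yes, F is conservative. φ = -3*x - 7*z**2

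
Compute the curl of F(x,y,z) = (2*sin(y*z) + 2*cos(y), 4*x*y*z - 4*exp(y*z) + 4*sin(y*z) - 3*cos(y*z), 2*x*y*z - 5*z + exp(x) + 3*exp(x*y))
(-4*x*y + 2*x*z + 3*x*exp(x*y) + 4*y*exp(y*z) - 3*y*sin(y*z) - 4*y*cos(y*z), -2*y*z - 3*y*exp(x*y) + 2*y*cos(y*z) - exp(x), 4*y*z - 2*z*cos(y*z) + 2*sin(y))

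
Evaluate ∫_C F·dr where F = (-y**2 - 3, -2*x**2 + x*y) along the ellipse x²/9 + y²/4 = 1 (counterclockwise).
0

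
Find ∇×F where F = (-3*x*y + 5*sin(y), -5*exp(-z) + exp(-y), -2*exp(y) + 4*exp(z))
(-2*exp(y) - 5*exp(-z), 0, 3*x - 5*cos(y))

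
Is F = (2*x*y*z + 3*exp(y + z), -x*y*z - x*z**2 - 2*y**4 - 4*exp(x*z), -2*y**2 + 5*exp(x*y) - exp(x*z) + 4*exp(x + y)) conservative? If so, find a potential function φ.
No, ∇×F = (x*y + 2*x*z + 5*x*exp(x*y) + 4*x*exp(x*z) - 4*y + 4*exp(x + y), 2*x*y - 5*y*exp(x*y) + z*exp(x*z) - 4*exp(x + y) + 3*exp(y + z), -2*x*z - y*z - z**2 - 4*z*exp(x*z) - 3*exp(y + z)) ≠ 0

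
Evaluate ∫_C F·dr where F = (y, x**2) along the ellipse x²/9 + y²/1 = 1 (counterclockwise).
-3*pi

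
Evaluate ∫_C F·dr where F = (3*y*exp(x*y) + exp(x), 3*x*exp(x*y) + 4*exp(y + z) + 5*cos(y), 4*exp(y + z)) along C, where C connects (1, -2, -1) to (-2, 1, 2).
-E - 4*exp(-3) + exp(-2) + 5*sin(1) + 5*sin(2) + 4*exp(3)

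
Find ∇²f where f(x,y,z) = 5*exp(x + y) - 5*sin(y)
10*exp(x + y) + 5*sin(y)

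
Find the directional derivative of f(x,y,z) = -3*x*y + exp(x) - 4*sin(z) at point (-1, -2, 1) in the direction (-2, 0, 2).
-sqrt(2)*(1 + 4*E*cos(1) + 6*E)*exp(-1)/2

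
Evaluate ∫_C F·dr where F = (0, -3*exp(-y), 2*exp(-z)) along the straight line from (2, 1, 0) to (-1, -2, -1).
-2*E - 3*exp(-1) + 2 + 3*exp(2)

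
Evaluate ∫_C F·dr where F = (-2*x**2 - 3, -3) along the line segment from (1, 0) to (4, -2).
-45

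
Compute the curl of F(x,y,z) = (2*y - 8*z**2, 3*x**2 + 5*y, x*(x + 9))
(0, -2*x - 16*z - 9, 6*x - 2)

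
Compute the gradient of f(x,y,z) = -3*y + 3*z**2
(0, -3, 6*z)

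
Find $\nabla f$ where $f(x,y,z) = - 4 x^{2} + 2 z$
(-8*x, 0, 2)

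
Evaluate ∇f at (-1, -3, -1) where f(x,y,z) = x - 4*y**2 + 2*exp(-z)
(1, 24, -2*E)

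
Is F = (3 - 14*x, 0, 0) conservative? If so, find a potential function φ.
Yes, F is conservative. φ = x*(3 - 7*x)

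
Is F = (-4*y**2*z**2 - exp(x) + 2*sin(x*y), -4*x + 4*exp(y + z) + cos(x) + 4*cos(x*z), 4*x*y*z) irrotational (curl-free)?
No, ∇×F = (4*x*z + 4*x*sin(x*z) - 4*exp(y + z), 4*y*z*(-2*y - 1), -2*x*cos(x*y) + 8*y*z**2 - 4*z*sin(x*z) - sin(x) - 4)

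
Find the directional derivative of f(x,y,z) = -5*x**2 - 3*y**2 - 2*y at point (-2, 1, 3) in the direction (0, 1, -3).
-4*sqrt(10)/5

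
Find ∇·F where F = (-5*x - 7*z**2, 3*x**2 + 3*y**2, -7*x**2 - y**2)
6*y - 5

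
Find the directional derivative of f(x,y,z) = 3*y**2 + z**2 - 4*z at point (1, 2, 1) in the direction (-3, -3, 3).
-14*sqrt(3)/3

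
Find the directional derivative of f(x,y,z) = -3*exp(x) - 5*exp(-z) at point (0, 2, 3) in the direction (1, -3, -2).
sqrt(14)*(-3*exp(3) - 10)*exp(-3)/14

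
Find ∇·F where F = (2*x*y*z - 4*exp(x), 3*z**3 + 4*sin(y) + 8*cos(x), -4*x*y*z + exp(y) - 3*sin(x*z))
-4*x*y - 3*x*cos(x*z) + 2*y*z - 4*exp(x) + 4*cos(y)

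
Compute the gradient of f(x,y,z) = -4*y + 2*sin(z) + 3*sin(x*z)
(3*z*cos(x*z), -4, 3*x*cos(x*z) + 2*cos(z))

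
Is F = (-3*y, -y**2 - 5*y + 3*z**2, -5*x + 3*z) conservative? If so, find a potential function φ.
No, ∇×F = (-6*z, 5, 3) ≠ 0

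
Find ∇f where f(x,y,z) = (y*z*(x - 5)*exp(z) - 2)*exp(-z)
(y*z, z*(x - 5), x*y - 5*y + 2*exp(-z))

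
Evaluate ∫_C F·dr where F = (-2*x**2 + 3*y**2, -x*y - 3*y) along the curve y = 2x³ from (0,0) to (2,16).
-1168/3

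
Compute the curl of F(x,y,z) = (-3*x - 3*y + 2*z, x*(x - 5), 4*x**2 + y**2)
(2*y, 2 - 8*x, 2*x - 2)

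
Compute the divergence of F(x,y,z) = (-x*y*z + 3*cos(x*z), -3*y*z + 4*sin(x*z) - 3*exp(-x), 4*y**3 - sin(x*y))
-z*(y + 3*sin(x*z) + 3)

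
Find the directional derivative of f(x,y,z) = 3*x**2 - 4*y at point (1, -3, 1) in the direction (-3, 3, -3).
-10*sqrt(3)/3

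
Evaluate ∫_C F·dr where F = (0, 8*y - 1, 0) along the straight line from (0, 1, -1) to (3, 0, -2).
-3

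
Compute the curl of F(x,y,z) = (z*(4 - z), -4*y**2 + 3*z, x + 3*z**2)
(-3, 3 - 2*z, 0)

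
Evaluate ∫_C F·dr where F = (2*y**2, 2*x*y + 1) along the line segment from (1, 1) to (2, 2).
31/3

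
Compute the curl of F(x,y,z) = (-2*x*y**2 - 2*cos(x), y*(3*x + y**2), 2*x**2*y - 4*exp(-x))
(2*x**2, -4*x*y - 4*exp(-x), y*(4*x + 3))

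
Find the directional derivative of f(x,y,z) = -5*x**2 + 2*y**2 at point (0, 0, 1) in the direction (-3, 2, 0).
0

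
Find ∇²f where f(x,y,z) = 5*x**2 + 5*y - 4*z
10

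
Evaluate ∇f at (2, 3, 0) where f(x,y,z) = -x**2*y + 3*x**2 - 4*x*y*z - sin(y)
(0, -4 - cos(3), -24)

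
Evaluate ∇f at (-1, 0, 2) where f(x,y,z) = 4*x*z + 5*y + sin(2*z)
(8, 5, -4 + 2*cos(4))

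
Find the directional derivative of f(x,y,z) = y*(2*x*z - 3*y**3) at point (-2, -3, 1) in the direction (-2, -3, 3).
-456*sqrt(22)/11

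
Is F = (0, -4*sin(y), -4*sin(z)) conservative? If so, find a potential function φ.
Yes, F is conservative. φ = 4*cos(y) + 4*cos(z)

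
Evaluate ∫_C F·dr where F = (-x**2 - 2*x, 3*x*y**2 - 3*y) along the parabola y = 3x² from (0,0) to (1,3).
349/42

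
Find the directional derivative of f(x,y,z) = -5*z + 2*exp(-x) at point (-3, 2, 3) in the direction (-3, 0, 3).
sqrt(2)*(-5/2 + exp(3))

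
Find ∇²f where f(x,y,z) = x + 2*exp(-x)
2*exp(-x)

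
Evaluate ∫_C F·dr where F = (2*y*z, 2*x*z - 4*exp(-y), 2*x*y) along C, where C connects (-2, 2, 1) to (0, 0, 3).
12 - 4*exp(-2)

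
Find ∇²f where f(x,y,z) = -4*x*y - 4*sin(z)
4*sin(z)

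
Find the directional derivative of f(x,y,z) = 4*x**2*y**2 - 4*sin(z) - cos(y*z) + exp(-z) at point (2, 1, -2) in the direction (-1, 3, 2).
sqrt(14)*(-exp(2) - 4*cos(2) + 2*sin(2) + 40)/7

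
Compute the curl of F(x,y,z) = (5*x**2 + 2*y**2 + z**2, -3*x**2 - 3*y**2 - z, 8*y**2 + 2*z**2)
(16*y + 1, 2*z, -6*x - 4*y)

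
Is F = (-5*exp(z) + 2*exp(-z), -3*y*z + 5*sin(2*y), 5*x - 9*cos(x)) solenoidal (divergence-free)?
No, ∇·F = -3*z + 10*cos(2*y)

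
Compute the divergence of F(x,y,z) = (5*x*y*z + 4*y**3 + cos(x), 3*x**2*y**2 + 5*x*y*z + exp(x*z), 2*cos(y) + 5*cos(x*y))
6*x**2*y + 5*x*z + 5*y*z - sin(x)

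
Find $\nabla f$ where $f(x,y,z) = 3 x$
(3, 0, 0)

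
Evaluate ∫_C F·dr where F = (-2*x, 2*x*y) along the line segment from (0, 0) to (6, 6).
108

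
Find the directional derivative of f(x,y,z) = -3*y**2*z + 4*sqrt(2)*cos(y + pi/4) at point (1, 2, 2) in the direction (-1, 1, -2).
-4*sqrt(3)*sin(pi/4 + 2)/3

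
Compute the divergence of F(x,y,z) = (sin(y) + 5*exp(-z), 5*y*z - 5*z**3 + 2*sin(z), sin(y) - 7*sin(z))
5*z - 7*cos(z)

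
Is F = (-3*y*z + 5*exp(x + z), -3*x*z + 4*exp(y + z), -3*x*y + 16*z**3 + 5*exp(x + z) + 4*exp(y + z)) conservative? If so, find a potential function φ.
Yes, F is conservative. φ = -3*x*y*z + 4*z**4 + 5*exp(x + z) + 4*exp(y + z)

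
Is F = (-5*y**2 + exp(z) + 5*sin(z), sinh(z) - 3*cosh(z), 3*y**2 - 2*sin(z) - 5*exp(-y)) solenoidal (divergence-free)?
No, ∇·F = -2*cos(z)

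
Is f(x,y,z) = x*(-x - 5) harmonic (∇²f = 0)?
No, ∇²f = -2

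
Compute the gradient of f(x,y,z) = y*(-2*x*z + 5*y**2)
(-2*y*z, -2*x*z + 15*y**2, -2*x*y)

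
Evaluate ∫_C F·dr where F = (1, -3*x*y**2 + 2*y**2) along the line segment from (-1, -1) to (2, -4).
105/4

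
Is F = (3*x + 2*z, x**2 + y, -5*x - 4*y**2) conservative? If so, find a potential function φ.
No, ∇×F = (-8*y, 7, 2*x) ≠ 0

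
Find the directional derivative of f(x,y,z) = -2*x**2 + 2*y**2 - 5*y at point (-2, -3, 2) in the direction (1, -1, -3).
25*sqrt(11)/11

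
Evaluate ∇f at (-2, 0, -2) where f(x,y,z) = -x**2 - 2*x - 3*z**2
(2, 0, 12)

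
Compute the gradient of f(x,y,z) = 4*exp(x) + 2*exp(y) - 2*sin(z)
(4*exp(x), 2*exp(y), -2*cos(z))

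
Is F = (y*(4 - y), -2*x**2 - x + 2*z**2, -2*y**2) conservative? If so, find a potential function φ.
No, ∇×F = (-4*y - 4*z, 0, -4*x + 2*y - 5) ≠ 0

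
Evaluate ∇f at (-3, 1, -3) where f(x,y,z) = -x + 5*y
(-1, 5, 0)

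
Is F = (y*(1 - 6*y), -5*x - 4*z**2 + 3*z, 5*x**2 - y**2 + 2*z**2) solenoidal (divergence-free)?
No, ∇·F = 4*z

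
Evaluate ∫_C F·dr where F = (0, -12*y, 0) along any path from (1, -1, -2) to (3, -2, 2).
-18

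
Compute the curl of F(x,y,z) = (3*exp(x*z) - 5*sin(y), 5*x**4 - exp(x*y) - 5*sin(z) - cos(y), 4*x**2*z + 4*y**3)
(12*y**2 + 5*cos(z), x*(-8*z + 3*exp(x*z)), 20*x**3 - y*exp(x*y) + 5*cos(y))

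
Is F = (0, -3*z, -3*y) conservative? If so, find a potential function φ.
Yes, F is conservative. φ = -3*y*z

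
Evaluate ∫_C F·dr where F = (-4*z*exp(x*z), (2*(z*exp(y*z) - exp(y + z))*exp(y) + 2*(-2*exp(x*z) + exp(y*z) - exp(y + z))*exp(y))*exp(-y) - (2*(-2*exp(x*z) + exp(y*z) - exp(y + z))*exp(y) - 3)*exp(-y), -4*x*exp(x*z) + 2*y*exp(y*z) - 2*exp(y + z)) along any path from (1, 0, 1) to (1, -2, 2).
-7*exp(2) - 1 + 2*exp(-4) + 6*E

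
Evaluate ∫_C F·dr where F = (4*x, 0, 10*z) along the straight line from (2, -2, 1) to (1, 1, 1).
-6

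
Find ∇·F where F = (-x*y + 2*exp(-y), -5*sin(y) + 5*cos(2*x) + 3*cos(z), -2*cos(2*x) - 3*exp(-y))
-y - 5*cos(y)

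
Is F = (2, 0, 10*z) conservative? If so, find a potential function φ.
Yes, F is conservative. φ = 2*x + 5*z**2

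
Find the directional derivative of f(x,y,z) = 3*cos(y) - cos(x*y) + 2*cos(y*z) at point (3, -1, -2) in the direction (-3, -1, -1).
-3*sqrt(11)*(sin(1) + 2*sin(2))/11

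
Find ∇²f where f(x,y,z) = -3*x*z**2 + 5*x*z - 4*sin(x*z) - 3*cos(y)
2*x*(2*x*sin(x*z) - 3) + 4*z**2*sin(x*z) + 3*cos(y)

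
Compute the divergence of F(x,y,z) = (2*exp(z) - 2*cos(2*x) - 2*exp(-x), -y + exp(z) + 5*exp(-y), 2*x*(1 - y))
4*sin(2*x) - 1 - 5*exp(-y) + 2*exp(-x)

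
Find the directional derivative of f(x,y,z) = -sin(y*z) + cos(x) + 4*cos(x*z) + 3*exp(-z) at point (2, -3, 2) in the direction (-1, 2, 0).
sqrt(5)*(8*sin(4) - 4*cos(6) + sin(2))/5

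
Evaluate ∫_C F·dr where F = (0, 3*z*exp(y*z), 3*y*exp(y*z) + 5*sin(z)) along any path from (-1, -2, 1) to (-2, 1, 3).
-3*exp(-2) + 5*cos(1) - 5*cos(3) + 3*exp(3)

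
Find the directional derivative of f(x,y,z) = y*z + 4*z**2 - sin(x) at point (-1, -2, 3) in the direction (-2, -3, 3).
sqrt(22)*(2*cos(1) + 57)/22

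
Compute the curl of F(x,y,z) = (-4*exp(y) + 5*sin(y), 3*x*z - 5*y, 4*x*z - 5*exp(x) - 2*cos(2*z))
(-3*x, -4*z + 5*exp(x), 3*z + 4*exp(y) - 5*cos(y))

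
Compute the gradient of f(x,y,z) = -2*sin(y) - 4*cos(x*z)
(4*z*sin(x*z), -2*cos(y), 4*x*sin(x*z))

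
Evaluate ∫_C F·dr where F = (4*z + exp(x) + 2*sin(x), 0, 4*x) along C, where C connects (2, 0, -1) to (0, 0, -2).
-exp(2) + 2*cos(2) + 7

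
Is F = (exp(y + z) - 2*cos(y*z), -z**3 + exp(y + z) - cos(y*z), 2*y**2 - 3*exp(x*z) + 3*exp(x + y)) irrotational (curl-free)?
No, ∇×F = (-y*sin(y*z) + 4*y + 3*z**2 + 3*exp(x + y) - exp(y + z), 2*y*sin(y*z) + 3*z*exp(x*z) - 3*exp(x + y) + exp(y + z), -2*z*sin(y*z) - exp(y + z))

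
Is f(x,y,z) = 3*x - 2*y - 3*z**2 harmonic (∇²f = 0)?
No, ∇²f = -6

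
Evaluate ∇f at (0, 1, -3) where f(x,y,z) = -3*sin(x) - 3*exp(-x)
(0, 0, 0)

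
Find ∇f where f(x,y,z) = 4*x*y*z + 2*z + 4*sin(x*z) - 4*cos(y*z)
(4*z*(y + cos(x*z)), 4*z*(x + sin(y*z)), 4*x*y + 4*x*cos(x*z) + 4*y*sin(y*z) + 2)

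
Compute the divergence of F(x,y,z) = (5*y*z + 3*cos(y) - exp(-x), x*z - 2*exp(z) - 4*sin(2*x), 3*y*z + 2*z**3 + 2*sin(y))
3*y + 6*z**2 + exp(-x)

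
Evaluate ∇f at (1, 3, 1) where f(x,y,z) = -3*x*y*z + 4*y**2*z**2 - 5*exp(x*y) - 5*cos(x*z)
(-15*exp(3) - 9 + 5*sin(1), 21 - 5*exp(3), 5*sin(1) + 63)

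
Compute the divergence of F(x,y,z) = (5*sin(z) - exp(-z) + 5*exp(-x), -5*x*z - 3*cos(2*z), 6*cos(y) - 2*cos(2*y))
-5*exp(-x)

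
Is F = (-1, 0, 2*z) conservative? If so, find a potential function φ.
Yes, F is conservative. φ = -x + z**2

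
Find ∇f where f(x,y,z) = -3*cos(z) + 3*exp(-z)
(0, 0, 3*sin(z) - 3*exp(-z))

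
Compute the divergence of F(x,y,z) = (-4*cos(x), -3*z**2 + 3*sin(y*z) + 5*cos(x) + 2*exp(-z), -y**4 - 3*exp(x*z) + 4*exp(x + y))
-3*x*exp(x*z) + 3*z*cos(y*z) + 4*sin(x)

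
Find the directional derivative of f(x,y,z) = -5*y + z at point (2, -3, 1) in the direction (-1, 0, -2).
-2*sqrt(5)/5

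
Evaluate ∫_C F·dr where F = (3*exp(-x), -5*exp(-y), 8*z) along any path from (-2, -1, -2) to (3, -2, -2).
(-3 + (-5 + 8*E)*exp(4))*exp(-3)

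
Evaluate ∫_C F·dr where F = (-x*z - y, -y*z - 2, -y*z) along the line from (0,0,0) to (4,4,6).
-128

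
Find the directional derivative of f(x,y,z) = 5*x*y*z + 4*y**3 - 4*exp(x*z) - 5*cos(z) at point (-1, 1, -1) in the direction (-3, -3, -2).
sqrt(22)*(-10*E - 13 + 5*sin(1))/11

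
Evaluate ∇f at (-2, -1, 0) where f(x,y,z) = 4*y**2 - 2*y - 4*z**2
(0, -10, 0)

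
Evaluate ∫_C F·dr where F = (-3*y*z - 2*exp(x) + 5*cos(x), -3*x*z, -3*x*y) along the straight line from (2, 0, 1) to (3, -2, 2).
-2*exp(3) - 5*sin(2) + 5*sin(3) + 2*exp(2) + 36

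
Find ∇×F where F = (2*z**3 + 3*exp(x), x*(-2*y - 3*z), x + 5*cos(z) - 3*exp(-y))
(3*x + 3*exp(-y), 6*z**2 - 1, -2*y - 3*z)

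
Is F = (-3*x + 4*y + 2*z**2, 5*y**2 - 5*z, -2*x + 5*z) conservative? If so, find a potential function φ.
No, ∇×F = (5, 4*z + 2, -4) ≠ 0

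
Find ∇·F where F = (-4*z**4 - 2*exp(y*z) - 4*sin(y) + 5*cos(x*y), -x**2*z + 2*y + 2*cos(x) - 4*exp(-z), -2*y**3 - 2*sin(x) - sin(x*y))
-5*y*sin(x*y) + 2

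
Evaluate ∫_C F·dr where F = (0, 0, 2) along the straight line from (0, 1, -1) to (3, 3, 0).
2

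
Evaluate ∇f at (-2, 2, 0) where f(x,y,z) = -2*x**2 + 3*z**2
(8, 0, 0)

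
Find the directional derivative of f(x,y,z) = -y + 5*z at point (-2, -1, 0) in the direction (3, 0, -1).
-sqrt(10)/2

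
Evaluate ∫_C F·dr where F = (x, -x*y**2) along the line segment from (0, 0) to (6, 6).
-306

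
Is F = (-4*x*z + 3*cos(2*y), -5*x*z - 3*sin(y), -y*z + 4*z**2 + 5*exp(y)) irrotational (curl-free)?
No, ∇×F = (5*x - z + 5*exp(y), -4*x, -5*z + 6*sin(2*y))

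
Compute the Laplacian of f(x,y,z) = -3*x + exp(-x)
exp(-x)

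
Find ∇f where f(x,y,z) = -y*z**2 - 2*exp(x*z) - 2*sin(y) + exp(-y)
(-2*z*exp(x*z), -z**2 - 2*cos(y) - exp(-y), -2*x*exp(x*z) - 2*y*z)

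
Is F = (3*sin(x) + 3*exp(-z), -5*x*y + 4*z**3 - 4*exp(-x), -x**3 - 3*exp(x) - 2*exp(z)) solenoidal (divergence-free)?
No, ∇·F = -5*x - 2*exp(z) + 3*cos(x)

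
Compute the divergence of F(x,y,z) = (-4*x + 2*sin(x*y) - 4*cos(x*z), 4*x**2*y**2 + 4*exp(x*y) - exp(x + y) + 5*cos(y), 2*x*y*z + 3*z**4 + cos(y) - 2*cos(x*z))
8*x**2*y + 2*x*y + 4*x*exp(x*y) + 2*x*sin(x*z) + 2*y*cos(x*y) + 12*z**3 + 4*z*sin(x*z) - exp(x + y) - 5*sin(y) - 4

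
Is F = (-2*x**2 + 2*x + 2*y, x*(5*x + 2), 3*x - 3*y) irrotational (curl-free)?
No, ∇×F = (-3, -3, 10*x)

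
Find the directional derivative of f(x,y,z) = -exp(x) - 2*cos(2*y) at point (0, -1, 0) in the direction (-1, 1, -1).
sqrt(3)*(1 - 4*sin(2))/3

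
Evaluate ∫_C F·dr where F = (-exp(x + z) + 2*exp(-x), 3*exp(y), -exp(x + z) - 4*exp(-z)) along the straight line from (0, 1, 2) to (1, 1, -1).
-2*exp(-1) - 4*exp(-2) + 1 + exp(2) + 4*E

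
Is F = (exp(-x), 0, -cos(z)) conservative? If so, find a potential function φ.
Yes, F is conservative. φ = -sin(z) - exp(-x)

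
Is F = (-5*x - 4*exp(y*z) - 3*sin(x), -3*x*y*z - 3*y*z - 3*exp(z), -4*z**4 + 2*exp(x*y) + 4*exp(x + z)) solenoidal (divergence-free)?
No, ∇·F = -3*x*z - 16*z**3 - 3*z + 4*exp(x + z) - 3*cos(x) - 5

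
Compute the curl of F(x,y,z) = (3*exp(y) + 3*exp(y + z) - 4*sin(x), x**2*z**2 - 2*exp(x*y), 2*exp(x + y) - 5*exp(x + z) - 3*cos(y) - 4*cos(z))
(-2*x**2*z + 2*exp(x + y) + 3*sin(y), -2*exp(x + y) + 5*exp(x + z) + 3*exp(y + z), 2*x*z**2 - 2*y*exp(x*y) - 3*exp(y) - 3*exp(y + z))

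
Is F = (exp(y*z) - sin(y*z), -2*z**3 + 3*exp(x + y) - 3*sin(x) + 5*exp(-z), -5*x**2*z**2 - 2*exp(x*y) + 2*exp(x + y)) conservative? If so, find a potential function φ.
No, ∇×F = ((2*(-x*exp(x*y) + 3*z**2 + exp(x + y))*exp(z) + 5)*exp(-z), 10*x*z**2 + 2*y*exp(x*y) + y*exp(y*z) - y*cos(y*z) - 2*exp(x + y), -z*exp(y*z) + z*cos(y*z) + 3*exp(x + y) - 3*cos(x)) ≠ 0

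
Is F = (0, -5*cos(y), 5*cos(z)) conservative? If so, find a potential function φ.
Yes, F is conservative. φ = -5*sin(y) + 5*sin(z)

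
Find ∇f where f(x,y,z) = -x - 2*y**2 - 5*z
(-1, -4*y, -5)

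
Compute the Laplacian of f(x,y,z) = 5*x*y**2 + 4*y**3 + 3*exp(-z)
10*x + 24*y + 3*exp(-z)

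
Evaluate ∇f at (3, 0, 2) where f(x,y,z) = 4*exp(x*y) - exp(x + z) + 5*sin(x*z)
(-exp(5) + 10*cos(6), 12, -exp(5) + 15*cos(6))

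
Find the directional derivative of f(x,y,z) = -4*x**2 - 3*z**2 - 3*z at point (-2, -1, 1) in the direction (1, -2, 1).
7*sqrt(6)/6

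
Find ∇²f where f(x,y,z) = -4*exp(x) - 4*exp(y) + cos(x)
-4*exp(x) - 4*exp(y) - cos(x)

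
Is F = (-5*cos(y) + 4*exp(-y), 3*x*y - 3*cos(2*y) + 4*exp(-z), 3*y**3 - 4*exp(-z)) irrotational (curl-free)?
No, ∇×F = (9*y**2 + 4*exp(-z), 0, 3*y - 5*sin(y) + 4*exp(-y))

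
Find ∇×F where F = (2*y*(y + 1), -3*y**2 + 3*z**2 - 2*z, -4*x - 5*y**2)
(-10*y - 6*z + 2, 4, -4*y - 2)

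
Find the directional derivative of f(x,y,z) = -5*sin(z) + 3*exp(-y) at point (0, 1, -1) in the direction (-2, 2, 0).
-3*sqrt(2)*exp(-1)/2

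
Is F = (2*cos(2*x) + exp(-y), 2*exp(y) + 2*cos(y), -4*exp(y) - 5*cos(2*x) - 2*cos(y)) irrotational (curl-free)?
No, ∇×F = (-4*exp(y) + 2*sin(y), -10*sin(2*x), exp(-y))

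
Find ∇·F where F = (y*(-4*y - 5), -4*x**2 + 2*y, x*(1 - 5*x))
2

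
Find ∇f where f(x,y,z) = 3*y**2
(0, 6*y, 0)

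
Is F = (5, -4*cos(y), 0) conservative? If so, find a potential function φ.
Yes, F is conservative. φ = 5*x - 4*sin(y)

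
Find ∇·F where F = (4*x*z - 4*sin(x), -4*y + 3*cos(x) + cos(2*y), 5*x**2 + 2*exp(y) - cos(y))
4*z - 2*sin(2*y) - 4*cos(x) - 4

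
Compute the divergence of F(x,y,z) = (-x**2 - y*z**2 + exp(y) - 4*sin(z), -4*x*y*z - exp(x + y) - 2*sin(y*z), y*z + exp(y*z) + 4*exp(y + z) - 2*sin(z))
-4*x*z - 2*x + y*exp(y*z) + y - 2*z*cos(y*z) - exp(x + y) + 4*exp(y + z) - 2*cos(z)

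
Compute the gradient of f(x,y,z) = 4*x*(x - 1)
(8*x - 4, 0, 0)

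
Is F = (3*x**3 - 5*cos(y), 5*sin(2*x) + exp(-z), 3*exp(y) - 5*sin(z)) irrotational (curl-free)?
No, ∇×F = (3*exp(y) + exp(-z), 0, -5*sin(y) + 10*cos(2*x))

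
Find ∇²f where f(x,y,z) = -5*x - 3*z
0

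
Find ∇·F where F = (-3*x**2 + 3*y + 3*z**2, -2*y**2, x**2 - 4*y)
-6*x - 4*y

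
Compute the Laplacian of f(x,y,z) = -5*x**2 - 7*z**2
-24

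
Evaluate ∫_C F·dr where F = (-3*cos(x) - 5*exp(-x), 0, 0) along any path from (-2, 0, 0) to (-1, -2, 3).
-5*exp(2) - 3*sin(2) + 3*sin(1) + 5*E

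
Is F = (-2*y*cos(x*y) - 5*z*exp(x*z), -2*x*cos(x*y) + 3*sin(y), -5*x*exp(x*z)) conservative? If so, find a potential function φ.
Yes, F is conservative. φ = -5*exp(x*z) - 2*sin(x*y) - 3*cos(y)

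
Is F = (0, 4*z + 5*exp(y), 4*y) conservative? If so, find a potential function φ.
Yes, F is conservative. φ = 4*y*z + 5*exp(y)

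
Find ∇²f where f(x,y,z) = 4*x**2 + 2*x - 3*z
8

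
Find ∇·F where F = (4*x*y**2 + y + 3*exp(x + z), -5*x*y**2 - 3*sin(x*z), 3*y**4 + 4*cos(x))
-10*x*y + 4*y**2 + 3*exp(x + z)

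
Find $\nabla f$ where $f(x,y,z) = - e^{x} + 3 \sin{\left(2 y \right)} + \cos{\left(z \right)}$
(-exp(x), 6*cos(2*y), -sin(z))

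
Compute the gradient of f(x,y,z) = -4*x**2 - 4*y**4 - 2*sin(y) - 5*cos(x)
(-8*x + 5*sin(x), -16*y**3 - 2*cos(y), 0)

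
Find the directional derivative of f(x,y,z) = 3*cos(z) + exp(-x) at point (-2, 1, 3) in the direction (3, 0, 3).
-sqrt(2)*(3*sin(3) + exp(2))/2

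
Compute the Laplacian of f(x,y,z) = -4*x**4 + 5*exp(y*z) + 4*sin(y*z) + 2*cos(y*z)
-48*x**2 + y**2*(5*exp(y*z) - 4*sin(y*z) - 2*cos(y*z)) + z**2*(5*exp(y*z) - 4*sin(y*z) - 2*cos(y*z))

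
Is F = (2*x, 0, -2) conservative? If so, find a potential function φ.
Yes, F is conservative. φ = x**2 - 2*z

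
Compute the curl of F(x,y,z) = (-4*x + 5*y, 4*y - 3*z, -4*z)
(3, 0, -5)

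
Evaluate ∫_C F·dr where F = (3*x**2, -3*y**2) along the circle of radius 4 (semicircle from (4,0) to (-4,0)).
-128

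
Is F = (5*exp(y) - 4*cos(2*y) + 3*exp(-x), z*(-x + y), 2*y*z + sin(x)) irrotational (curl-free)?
No, ∇×F = (x - y + 2*z, -cos(x), -z - 5*exp(y) - 8*sin(2*y))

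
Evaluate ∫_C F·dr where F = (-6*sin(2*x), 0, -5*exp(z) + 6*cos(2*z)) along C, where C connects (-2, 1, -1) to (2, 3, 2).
-5*exp(2) + 3*sin(4) + 5*exp(-1) + 3*sin(2)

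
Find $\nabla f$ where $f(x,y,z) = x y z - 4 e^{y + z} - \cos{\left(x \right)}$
(y*z + sin(x), x*z - 4*exp(y + z), x*y - 4*exp(y + z))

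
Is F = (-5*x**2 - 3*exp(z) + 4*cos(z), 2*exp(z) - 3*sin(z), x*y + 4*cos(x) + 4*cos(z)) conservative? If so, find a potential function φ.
No, ∇×F = (x - 2*exp(z) + 3*cos(z), -y - 3*exp(z) + 4*sin(x) - 4*sin(z), 0) ≠ 0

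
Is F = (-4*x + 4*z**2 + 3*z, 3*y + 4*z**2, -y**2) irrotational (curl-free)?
No, ∇×F = (-2*y - 8*z, 8*z + 3, 0)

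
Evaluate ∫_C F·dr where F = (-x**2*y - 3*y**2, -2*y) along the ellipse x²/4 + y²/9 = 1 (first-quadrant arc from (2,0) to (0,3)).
3*pi/2 + 27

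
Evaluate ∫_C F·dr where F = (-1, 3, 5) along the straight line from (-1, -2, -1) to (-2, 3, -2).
11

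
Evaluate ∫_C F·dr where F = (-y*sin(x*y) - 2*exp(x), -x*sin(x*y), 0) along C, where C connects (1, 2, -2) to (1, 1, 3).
-cos(2) + cos(1)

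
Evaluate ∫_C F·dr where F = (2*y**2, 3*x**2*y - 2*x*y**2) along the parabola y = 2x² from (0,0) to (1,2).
36/35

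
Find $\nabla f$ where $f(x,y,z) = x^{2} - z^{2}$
(2*x, 0, -2*z)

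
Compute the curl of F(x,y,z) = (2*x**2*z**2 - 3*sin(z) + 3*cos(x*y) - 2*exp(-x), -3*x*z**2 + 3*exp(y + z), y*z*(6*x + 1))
(12*x*z + z - 3*exp(y + z), 4*x**2*z - 6*y*z - 3*cos(z), 3*x*sin(x*y) - 3*z**2)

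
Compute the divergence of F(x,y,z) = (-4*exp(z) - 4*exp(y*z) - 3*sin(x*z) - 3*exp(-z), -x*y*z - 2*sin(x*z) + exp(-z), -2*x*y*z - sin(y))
-2*x*y - x*z - 3*z*cos(x*z)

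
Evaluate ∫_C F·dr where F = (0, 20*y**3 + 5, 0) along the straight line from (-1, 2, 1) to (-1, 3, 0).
330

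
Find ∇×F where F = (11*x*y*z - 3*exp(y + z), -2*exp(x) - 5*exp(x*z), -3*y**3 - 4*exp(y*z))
(5*x*exp(x*z) - 9*y**2 - 4*z*exp(y*z), 11*x*y - 3*exp(y + z), -11*x*z - 5*z*exp(x*z) - 2*exp(x) + 3*exp(y + z))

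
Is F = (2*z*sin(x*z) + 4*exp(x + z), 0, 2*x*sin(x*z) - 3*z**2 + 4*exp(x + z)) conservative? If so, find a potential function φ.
Yes, F is conservative. φ = -z**3 + 4*exp(x + z) - 2*cos(x*z)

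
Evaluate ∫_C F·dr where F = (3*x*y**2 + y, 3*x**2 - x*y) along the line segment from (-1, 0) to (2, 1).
31/4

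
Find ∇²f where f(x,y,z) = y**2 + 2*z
2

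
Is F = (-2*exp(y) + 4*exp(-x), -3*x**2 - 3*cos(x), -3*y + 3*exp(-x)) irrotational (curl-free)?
No, ∇×F = (-3, 3*exp(-x), -6*x + 2*exp(y) + 3*sin(x))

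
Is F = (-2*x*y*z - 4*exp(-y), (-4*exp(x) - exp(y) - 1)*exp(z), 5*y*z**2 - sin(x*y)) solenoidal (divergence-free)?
No, ∇·F = 8*y*z - exp(y + z)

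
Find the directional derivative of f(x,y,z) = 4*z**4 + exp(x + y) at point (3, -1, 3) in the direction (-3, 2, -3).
sqrt(22)*(-1296 - exp(2))/22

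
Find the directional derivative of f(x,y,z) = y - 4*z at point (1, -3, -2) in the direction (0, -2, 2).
-5*sqrt(2)/2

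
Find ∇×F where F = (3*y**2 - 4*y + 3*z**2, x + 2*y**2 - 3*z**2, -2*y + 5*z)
(6*z - 2, 6*z, 5 - 6*y)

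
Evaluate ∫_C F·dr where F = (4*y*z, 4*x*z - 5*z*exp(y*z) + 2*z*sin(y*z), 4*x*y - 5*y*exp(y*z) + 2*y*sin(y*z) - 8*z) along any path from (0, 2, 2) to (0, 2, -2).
10*sinh(4)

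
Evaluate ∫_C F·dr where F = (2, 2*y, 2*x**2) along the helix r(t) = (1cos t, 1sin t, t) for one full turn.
2*pi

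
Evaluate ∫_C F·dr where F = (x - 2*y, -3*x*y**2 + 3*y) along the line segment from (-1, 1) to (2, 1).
-9/2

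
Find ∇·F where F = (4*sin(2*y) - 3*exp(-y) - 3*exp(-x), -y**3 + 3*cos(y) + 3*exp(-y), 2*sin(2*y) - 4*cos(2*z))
-3*y**2 - 3*sin(y) + 8*sin(2*z) - 3*exp(-y) + 3*exp(-x)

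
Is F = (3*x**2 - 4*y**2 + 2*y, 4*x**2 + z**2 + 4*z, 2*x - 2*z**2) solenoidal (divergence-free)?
No, ∇·F = 6*x - 4*z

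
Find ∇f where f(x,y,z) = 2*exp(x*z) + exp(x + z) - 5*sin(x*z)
(2*z*exp(x*z) - 5*z*cos(x*z) + exp(x + z), 0, 2*x*exp(x*z) - 5*x*cos(x*z) + exp(x + z))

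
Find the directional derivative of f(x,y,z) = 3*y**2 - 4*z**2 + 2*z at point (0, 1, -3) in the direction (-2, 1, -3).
-36*sqrt(14)/7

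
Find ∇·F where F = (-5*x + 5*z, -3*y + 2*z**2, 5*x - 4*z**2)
-8*z - 8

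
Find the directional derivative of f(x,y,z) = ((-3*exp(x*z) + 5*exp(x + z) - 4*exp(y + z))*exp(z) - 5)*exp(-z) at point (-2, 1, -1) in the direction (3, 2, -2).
sqrt(17)*(-10*exp(4) - 3*exp(5) + 5)*exp(-3)/17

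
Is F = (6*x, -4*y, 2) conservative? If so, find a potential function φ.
Yes, F is conservative. φ = 3*x**2 - 2*y**2 + 2*z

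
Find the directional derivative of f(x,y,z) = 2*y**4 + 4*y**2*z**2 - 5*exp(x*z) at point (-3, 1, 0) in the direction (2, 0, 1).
3*sqrt(5)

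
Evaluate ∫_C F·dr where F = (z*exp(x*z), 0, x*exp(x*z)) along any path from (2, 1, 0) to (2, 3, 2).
-1 + exp(4)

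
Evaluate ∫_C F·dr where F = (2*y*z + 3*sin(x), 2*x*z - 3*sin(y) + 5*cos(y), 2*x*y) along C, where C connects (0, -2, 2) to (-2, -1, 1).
-5*sin(1) + 3*cos(1) - 6*cos(2) + 5*sin(2) + 7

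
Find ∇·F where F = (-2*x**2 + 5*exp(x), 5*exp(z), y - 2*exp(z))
-4*x + 5*exp(x) - 2*exp(z)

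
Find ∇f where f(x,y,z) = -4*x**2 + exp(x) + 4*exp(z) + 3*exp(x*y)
(-8*x + 3*y*exp(x*y) + exp(x), 3*x*exp(x*y), 4*exp(z))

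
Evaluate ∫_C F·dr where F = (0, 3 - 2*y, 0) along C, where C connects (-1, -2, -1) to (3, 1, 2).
12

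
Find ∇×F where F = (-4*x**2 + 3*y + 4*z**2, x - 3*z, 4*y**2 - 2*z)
(8*y + 3, 8*z, -2)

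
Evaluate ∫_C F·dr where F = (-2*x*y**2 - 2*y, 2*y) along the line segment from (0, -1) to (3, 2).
-27/2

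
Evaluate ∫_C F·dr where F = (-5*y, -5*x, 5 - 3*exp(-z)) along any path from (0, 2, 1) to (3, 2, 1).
-30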